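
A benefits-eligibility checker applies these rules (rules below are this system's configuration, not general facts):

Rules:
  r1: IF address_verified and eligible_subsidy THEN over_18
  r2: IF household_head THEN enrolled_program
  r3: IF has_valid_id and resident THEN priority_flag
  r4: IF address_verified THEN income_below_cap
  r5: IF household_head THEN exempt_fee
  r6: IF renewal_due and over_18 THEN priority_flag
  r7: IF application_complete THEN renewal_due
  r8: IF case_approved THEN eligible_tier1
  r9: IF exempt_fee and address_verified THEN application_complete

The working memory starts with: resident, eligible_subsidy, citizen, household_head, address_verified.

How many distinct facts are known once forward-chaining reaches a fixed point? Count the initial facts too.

Round 1 — r1, r2, r4, r5, derive over_18, enrolled_program, income_below_cap, exempt_fee.
Round 2 — r9, derive application_complete.
Round 3 — r7, derive renewal_due.
Round 4 — r6, derive priority_flag.
Closure: {address_verified, application_complete, citizen, eligible_subsidy, enrolled_program, exempt_fee, household_head, income_below_cap, over_18, priority_flag, renewal_due, resident} — 12 facts.

12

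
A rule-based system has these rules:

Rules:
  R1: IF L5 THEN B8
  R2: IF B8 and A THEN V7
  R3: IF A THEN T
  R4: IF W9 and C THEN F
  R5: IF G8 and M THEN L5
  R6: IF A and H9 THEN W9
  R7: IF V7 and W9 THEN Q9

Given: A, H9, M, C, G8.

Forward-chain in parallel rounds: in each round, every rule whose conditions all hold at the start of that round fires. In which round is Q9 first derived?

Round 1 fires R3, R5, R6, giving T, L5, W9.
Round 2 fires R1, R4, giving B8, F.
Round 3 fires R2, giving V7.
Round 4 fires R7, giving Q9.
Q9 first appears in round 4.

4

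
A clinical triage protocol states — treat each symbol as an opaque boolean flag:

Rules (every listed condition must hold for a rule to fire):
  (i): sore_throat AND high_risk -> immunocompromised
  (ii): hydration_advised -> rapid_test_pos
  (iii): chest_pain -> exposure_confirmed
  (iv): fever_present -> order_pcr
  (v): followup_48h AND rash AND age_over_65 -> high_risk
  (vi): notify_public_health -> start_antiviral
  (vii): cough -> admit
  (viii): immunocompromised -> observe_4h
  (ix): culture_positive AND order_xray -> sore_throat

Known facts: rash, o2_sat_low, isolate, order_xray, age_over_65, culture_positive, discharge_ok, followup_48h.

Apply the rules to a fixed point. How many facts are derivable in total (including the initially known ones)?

Round 1: (v) [followup_48h AND rash AND age_over_65 -> high_risk]; (ix) [culture_positive AND order_xray -> sore_throat]. Adds high_risk, sore_throat.
Round 2: (i) [sore_throat AND high_risk -> immunocompromised]. Adds immunocompromised.
Round 3: (viii) [immunocompromised -> observe_4h]. Adds observe_4h.
Closure: {age_over_65, culture_positive, discharge_ok, followup_48h, high_risk, immunocompromised, isolate, o2_sat_low, observe_4h, order_xray, rash, sore_throat} — 12 facts.

12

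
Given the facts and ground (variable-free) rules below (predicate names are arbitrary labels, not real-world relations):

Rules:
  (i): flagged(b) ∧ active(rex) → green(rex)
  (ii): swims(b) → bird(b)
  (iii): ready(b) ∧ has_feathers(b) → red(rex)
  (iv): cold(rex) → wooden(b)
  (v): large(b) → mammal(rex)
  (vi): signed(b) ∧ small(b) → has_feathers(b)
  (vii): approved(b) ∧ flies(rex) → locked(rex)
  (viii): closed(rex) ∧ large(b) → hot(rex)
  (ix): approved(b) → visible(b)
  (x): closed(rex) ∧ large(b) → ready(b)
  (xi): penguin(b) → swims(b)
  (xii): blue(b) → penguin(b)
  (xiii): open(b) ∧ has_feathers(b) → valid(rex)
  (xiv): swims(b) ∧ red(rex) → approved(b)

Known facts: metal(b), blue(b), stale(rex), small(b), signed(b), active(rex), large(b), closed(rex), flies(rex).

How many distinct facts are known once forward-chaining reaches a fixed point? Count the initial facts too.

Round 1: (v) [large(b) → mammal(rex)]; (vi) [signed(b) ∧ small(b) → has_feathers(b)]; (viii) [closed(rex) ∧ large(b) → hot(rex)]; (x) [closed(rex) ∧ large(b) → ready(b)]; (xii) [blue(b) → penguin(b)]. Adds mammal(rex), has_feathers(b), hot(rex), ready(b), penguin(b).
Round 2: (iii) [ready(b) ∧ has_feathers(b) → red(rex)]; (xi) [penguin(b) → swims(b)]. Adds red(rex), swims(b).
Round 3: (ii) [swims(b) → bird(b)]; (xiv) [swims(b) ∧ red(rex) → approved(b)]. Adds bird(b), approved(b).
Round 4: (vii) [approved(b) ∧ flies(rex) → locked(rex)]; (ix) [approved(b) → visible(b)]. Adds locked(rex), visible(b).
Closure: {active(rex), approved(b), bird(b), blue(b), closed(rex), flies(rex), has_feathers(b), hot(rex), large(b), locked(rex), mammal(rex), metal(b), penguin(b), ready(b), red(rex), signed(b), small(b), stale(rex), swims(b), visible(b)} — 20 facts.

20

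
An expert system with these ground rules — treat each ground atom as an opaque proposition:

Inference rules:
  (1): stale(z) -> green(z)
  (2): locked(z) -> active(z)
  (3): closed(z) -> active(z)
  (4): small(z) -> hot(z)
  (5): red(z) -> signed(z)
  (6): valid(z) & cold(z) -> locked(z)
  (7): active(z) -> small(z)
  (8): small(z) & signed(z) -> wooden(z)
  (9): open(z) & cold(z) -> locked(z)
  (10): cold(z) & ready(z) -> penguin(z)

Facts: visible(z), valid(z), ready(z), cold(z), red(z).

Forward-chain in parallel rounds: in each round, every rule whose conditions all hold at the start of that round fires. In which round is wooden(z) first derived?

Round 1: (5) [red(z) -> signed(z)]; (6) [valid(z) & cold(z) -> locked(z)]; (10) [cold(z) & ready(z) -> penguin(z)]. Adds signed(z), locked(z), penguin(z).
Round 2: (2) [locked(z) -> active(z)]. Adds active(z).
Round 3: (7) [active(z) -> small(z)]. Adds small(z).
Round 4: (4) [small(z) -> hot(z)]; (8) [small(z) & signed(z) -> wooden(z)]. Adds hot(z), wooden(z).
wooden(z) first appears in round 4.

4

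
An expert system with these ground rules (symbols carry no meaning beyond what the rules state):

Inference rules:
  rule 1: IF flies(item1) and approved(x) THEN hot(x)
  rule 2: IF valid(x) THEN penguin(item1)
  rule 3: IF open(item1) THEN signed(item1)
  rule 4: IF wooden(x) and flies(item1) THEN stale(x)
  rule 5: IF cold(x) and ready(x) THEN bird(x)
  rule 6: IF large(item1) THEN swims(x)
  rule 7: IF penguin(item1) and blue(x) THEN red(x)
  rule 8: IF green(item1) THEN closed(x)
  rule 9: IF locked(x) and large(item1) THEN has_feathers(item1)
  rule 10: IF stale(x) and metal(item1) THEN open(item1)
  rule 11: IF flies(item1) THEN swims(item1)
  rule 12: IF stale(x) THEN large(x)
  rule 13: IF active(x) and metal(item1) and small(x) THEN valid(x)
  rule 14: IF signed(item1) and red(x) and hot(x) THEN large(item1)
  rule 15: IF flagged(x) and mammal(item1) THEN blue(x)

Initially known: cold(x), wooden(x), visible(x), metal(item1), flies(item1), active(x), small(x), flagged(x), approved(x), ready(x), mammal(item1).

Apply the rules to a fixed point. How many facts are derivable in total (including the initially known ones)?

24

Round 1: rule 1 [IF flies(item1) and approved(x) THEN hot(x)]; rule 4 [IF wooden(x) and flies(item1) THEN stale(x)]; rule 5 [IF cold(x) and ready(x) THEN bird(x)]; rule 11 [IF flies(item1) THEN swims(item1)]; rule 13 [IF active(x) and metal(item1) and small(x) THEN valid(x)]; rule 15 [IF flagged(x) and mammal(item1) THEN blue(x)]. Adds hot(x), stale(x), bird(x), swims(item1), valid(x), blue(x).
Round 2: rule 2 [IF valid(x) THEN penguin(item1)]; rule 10 [IF stale(x) and metal(item1) THEN open(item1)]; rule 12 [IF stale(x) THEN large(x)]. Adds penguin(item1), open(item1), large(x).
Round 3: rule 3 [IF open(item1) THEN signed(item1)]; rule 7 [IF penguin(item1) and blue(x) THEN red(x)]. Adds signed(item1), red(x).
Round 4: rule 14 [IF signed(item1) and red(x) and hot(x) THEN large(item1)]. Adds large(item1).
Round 5: rule 6 [IF large(item1) THEN swims(x)]. Adds swims(x).
Closure: {active(x), approved(x), bird(x), blue(x), cold(x), flagged(x), flies(item1), hot(x), large(item1), large(x), mammal(item1), metal(item1), open(item1), penguin(item1), ready(x), red(x), signed(item1), small(x), stale(x), swims(item1), swims(x), valid(x), visible(x), wooden(x)} — 24 facts.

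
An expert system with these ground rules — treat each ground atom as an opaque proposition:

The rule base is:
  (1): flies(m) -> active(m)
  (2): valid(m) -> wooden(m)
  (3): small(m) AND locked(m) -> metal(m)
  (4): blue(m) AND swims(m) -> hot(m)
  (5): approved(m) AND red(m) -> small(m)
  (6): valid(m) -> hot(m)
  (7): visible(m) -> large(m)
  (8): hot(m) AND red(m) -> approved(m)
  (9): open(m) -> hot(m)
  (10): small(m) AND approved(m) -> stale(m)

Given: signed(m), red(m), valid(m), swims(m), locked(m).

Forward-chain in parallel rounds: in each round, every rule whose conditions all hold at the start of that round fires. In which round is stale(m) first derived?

Round 1 — (2), (6), derive wooden(m), hot(m).
Round 2 — (8), derive approved(m).
Round 3 — (5), derive small(m).
Round 4 — (3), (10), derive metal(m), stale(m).
stale(m) first appears in round 4.

4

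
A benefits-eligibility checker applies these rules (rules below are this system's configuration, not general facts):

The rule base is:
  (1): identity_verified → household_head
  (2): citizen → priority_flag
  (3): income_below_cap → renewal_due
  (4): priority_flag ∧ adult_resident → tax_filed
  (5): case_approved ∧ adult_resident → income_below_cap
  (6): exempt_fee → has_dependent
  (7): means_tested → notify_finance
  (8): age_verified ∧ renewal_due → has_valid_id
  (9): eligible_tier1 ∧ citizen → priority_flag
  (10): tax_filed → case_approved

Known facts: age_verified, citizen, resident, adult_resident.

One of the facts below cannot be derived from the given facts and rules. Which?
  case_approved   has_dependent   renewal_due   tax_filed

has_dependent

[1] (2) [citizen → priority_flag]. ⇒ new: priority_flag.
[2] (4) [priority_flag ∧ adult_resident → tax_filed]. ⇒ new: tax_filed.
[3] (10) [tax_filed → case_approved]. ⇒ new: case_approved.
[4] (5) [case_approved ∧ adult_resident → income_below_cap]. ⇒ new: income_below_cap.
[5] (3) [income_below_cap → renewal_due]. ⇒ new: renewal_due.
[6] (8) [age_verified ∧ renewal_due → has_valid_id]. ⇒ new: has_valid_id.
Derived: tax_filed (round 2), case_approved (round 3), renewal_due (round 5). has_dependent never appears in any round.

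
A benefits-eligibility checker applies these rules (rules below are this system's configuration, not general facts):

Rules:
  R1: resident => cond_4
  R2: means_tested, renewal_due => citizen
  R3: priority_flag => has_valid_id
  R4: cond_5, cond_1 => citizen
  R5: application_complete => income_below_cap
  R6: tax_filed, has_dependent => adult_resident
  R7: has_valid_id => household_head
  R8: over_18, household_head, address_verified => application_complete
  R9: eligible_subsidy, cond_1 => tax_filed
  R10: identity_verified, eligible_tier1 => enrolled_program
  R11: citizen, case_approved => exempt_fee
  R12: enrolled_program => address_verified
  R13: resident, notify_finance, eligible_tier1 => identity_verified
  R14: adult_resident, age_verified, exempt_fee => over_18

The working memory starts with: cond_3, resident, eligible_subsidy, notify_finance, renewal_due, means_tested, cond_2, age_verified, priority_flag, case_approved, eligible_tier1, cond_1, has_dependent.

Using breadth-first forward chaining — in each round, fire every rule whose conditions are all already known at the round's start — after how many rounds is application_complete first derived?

Round 1: R1 [resident => cond_4]; R2 [means_tested, renewal_due => citizen]; R3 [priority_flag => has_valid_id]; R9 [eligible_subsidy, cond_1 => tax_filed]; R13 [resident, notify_finance, eligible_tier1 => identity_verified]. New: cond_4, citizen, has_valid_id, tax_filed, identity_verified.
Round 2: R6 [tax_filed, has_dependent => adult_resident]; R7 [has_valid_id => household_head]; R10 [identity_verified, eligible_tier1 => enrolled_program]; R11 [citizen, case_approved => exempt_fee]. New: adult_resident, household_head, enrolled_program, exempt_fee.
Round 3: R12 [enrolled_program => address_verified]; R14 [adult_resident, age_verified, exempt_fee => over_18]. New: address_verified, over_18.
Round 4: R8 [over_18, household_head, address_verified => application_complete]. New: application_complete.
application_complete first appears in round 4.

4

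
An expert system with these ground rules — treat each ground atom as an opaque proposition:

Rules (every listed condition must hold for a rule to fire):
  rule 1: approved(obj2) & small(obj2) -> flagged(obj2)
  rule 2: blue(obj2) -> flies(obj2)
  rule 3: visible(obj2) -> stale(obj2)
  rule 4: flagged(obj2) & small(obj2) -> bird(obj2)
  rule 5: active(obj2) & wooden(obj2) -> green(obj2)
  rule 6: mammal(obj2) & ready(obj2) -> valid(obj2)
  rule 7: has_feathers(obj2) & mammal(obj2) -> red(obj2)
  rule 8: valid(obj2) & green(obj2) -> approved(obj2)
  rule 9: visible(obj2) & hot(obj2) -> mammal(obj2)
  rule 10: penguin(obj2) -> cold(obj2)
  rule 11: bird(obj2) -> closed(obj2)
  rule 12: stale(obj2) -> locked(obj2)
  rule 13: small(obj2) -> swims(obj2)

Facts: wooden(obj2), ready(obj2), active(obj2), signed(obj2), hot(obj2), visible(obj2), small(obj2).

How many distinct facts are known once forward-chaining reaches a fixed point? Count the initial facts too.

Round 1 fires rule 3, rule 5, rule 9, rule 13, giving stale(obj2), green(obj2), mammal(obj2), swims(obj2).
Round 2 fires rule 6, rule 12, giving valid(obj2), locked(obj2).
Round 3 fires rule 8, giving approved(obj2).
Round 4 fires rule 1, giving flagged(obj2).
Round 5 fires rule 4, giving bird(obj2).
Round 6 fires rule 11, giving closed(obj2).
Closure: {active(obj2), approved(obj2), bird(obj2), closed(obj2), flagged(obj2), green(obj2), hot(obj2), locked(obj2), mammal(obj2), ready(obj2), signed(obj2), small(obj2), stale(obj2), swims(obj2), valid(obj2), visible(obj2), wooden(obj2)} — 17 facts.

17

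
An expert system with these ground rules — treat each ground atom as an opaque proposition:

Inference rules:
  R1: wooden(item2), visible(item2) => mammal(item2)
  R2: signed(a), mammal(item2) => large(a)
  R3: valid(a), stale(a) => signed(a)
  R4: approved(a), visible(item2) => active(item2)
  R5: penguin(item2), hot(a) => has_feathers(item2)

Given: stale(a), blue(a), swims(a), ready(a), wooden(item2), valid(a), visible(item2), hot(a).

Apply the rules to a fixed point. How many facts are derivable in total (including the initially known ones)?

11

Round 1: R1 [wooden(item2), visible(item2) => mammal(item2)]; R3 [valid(a), stale(a) => signed(a)]. New: mammal(item2), signed(a).
Round 2: R2 [signed(a), mammal(item2) => large(a)]. New: large(a).
Closure: {blue(a), hot(a), large(a), mammal(item2), ready(a), signed(a), stale(a), swims(a), valid(a), visible(item2), wooden(item2)} — 11 facts.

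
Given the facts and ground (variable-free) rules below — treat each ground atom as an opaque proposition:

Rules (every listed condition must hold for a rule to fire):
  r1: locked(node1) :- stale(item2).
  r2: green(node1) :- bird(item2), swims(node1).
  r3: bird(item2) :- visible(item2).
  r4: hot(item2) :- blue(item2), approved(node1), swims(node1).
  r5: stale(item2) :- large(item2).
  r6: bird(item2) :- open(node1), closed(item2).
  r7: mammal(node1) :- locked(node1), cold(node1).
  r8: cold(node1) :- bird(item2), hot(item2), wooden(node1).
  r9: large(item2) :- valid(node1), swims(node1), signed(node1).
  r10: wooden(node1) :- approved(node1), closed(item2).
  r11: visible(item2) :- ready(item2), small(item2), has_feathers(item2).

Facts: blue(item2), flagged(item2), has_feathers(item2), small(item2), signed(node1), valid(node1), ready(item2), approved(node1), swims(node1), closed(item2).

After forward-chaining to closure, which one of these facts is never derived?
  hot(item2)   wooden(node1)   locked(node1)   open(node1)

Round 1 — r4, r9, r10, r11, derive hot(item2), large(item2), wooden(node1), visible(item2).
Round 2 — r3, r5, derive bird(item2), stale(item2).
Round 3 — r1, r2, r8, derive locked(node1), green(node1), cold(node1).
Round 4 — r7, derive mammal(node1).
Derived: wooden(node1) (round 1), locked(node1) (round 3), hot(item2) (round 1). open(node1) never appears in any round.

open(node1)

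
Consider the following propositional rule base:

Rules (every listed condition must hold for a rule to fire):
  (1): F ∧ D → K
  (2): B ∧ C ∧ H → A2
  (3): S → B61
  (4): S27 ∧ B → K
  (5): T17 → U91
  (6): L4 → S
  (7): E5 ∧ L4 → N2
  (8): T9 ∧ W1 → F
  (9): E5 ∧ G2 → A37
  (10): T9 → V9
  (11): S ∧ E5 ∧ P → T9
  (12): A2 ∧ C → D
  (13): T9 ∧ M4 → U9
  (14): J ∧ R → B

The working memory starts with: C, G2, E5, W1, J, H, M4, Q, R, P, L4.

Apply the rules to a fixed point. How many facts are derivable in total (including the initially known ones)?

Round 1 — (6), (7), (9), (14), derive S, N2, A37, B.
Round 2 — (2), (3), (11), derive A2, B61, T9.
Round 3 — (8), (10), (12), (13), derive F, V9, D, U9.
Round 4 — (1), derive K.
Closure: {A2, A37, B, B61, C, D, E5, F, G2, H, J, K, L4, M4, N2, P, Q, R, S, T9, U9, V9, W1} — 23 facts.

23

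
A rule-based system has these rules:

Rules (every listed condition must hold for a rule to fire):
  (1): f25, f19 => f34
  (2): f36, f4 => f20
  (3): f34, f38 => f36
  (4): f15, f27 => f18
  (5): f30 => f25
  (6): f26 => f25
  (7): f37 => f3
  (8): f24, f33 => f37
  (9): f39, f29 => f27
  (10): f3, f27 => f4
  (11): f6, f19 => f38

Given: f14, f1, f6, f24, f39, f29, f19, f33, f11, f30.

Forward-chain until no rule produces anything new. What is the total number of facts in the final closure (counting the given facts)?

19

Round 1 — (5), (8), (9), (11), derive f25, f37, f27, f38.
Round 2 — (1), (7), derive f34, f3.
Round 3 — (3), (10), derive f36, f4.
Round 4 — (2), derive f20.
Closure: {f1, f11, f14, f19, f20, f24, f25, f27, f29, f3, f30, f33, f34, f36, f37, f38, f39, f4, f6} — 19 facts.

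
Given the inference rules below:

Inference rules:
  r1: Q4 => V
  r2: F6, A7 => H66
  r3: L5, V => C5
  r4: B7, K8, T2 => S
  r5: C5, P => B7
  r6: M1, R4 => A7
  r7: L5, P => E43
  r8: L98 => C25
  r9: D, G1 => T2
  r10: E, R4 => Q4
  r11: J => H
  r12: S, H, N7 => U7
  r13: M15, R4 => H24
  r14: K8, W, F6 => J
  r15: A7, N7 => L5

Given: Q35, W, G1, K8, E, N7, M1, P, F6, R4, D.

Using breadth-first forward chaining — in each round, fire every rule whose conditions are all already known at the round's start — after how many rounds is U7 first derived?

Round 1 fires r6, r9, r10, r14, giving A7, T2, Q4, J.
Round 2 fires r1, r2, r11, r15, giving V, H66, H, L5.
Round 3 fires r3, r7, giving C5, E43.
Round 4 fires r5, giving B7.
Round 5 fires r4, giving S.
Round 6 fires r12, giving U7.
U7 first appears in round 6.

6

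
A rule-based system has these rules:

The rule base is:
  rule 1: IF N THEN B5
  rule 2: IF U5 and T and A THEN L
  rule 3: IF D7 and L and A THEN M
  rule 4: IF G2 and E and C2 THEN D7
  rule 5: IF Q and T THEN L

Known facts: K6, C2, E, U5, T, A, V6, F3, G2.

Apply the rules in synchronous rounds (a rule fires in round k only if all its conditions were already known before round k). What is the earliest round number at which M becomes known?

2

Round 1: rule 2 [IF U5 and T and A THEN L]; rule 4 [IF G2 and E and C2 THEN D7]. New: L, D7.
Round 2: rule 3 [IF D7 and L and A THEN M]. New: M.
M first appears in round 2.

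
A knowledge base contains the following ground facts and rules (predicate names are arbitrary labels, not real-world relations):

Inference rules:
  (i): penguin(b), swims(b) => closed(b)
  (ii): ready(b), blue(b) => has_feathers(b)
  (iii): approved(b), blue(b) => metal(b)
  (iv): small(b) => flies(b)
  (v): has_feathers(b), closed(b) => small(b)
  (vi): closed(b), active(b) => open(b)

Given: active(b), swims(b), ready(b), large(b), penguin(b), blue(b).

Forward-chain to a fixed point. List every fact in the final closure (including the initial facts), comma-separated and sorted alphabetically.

Round 1 fires (i), (ii), giving closed(b), has_feathers(b).
Round 2 fires (v), (vi), giving small(b), open(b).
Round 3 fires (iv), giving flies(b).

active(b), blue(b), closed(b), flies(b), has_feathers(b), large(b), open(b), penguin(b), ready(b), small(b), swims(b)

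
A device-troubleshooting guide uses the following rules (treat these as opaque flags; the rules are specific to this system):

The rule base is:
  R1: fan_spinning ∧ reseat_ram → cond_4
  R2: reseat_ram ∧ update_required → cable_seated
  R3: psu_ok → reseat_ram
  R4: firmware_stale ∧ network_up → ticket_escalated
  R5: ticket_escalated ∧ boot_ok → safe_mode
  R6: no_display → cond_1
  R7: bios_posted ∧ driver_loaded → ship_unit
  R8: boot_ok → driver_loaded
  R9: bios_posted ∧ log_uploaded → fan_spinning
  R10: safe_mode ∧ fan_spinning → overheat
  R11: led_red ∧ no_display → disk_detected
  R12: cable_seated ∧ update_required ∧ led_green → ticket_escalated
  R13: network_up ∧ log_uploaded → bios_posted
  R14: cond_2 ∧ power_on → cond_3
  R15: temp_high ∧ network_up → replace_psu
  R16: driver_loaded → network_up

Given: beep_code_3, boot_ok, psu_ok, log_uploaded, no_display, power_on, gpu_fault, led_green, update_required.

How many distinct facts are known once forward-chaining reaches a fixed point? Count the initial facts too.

Round 1 fires R3, R6, R8, giving reseat_ram, cond_1, driver_loaded.
Round 2 fires R2, R16, giving cable_seated, network_up.
Round 3 fires R12, R13, giving ticket_escalated, bios_posted.
Round 4 fires R5, R7, R9, giving safe_mode, ship_unit, fan_spinning.
Round 5 fires R1, R10, giving cond_4, overheat.
Closure: {beep_code_3, bios_posted, boot_ok, cable_seated, cond_1, cond_4, driver_loaded, fan_spinning, gpu_fault, led_green, log_uploaded, network_up, no_display, overheat, power_on, psu_ok, reseat_ram, safe_mode, ship_unit, ticket_escalated, update_required} — 21 facts.

21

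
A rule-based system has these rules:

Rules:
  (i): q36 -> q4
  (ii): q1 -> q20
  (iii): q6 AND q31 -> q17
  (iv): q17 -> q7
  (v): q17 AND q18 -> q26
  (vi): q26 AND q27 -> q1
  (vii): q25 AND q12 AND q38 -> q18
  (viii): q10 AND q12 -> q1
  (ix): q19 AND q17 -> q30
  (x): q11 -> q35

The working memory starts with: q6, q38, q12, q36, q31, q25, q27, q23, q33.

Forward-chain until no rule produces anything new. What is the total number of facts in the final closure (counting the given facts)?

16

Round 1: (i) [q36 -> q4]; (iii) [q6 AND q31 -> q17]; (vii) [q25 AND q12 AND q38 -> q18]. Adds q4, q17, q18.
Round 2: (iv) [q17 -> q7]; (v) [q17 AND q18 -> q26]. Adds q7, q26.
Round 3: (vi) [q26 AND q27 -> q1]. Adds q1.
Round 4: (ii) [q1 -> q20]. Adds q20.
Closure: {q1, q12, q17, q18, q20, q23, q25, q26, q27, q31, q33, q36, q38, q4, q6, q7} — 16 facts.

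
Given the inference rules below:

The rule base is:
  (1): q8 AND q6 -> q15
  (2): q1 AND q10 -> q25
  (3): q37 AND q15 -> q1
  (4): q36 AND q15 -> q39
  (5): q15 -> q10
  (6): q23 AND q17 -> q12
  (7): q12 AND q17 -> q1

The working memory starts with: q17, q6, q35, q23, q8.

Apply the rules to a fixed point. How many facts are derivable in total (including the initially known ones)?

10

Round 1: (1) [q8 AND q6 -> q15]; (6) [q23 AND q17 -> q12]. New: q15, q12.
Round 2: (5) [q15 -> q10]; (7) [q12 AND q17 -> q1]. New: q10, q1.
Round 3: (2) [q1 AND q10 -> q25]. New: q25.
Closure: {q1, q10, q12, q15, q17, q23, q25, q35, q6, q8} — 10 facts.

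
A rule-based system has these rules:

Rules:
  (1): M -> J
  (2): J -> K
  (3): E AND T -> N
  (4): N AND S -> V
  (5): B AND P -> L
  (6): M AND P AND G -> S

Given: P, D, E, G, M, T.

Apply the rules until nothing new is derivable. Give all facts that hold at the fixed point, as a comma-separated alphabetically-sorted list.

Round 1: (1) [M -> J]; (3) [E AND T -> N]; (6) [M AND P AND G -> S]. New: J, N, S.
Round 2: (2) [J -> K]; (4) [N AND S -> V]. New: K, V.

D, E, G, J, K, M, N, P, S, T, V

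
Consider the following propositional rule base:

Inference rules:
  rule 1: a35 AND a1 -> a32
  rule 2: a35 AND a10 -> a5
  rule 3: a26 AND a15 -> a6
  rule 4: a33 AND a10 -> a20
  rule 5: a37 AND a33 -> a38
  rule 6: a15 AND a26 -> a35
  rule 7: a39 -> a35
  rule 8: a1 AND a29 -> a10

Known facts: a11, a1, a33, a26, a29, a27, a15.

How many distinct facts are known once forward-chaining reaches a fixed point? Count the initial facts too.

[1] rule 3 [a26 AND a15 -> a6]; rule 6 [a15 AND a26 -> a35]; rule 8 [a1 AND a29 -> a10]. ⇒ new: a6, a35, a10.
[2] rule 1 [a35 AND a1 -> a32]; rule 2 [a35 AND a10 -> a5]; rule 4 [a33 AND a10 -> a20]. ⇒ new: a32, a5, a20.
Closure: {a1, a10, a11, a15, a20, a26, a27, a29, a32, a33, a35, a5, a6} — 13 facts.

13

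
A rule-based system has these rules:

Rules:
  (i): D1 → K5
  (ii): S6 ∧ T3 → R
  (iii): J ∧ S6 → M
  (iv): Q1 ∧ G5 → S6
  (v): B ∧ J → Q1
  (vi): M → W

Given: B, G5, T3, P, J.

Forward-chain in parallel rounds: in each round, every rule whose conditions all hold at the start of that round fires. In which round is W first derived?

4

Round 1: (v) [B ∧ J → Q1]. Adds Q1.
Round 2: (iv) [Q1 ∧ G5 → S6]. Adds S6.
Round 3: (ii) [S6 ∧ T3 → R]; (iii) [J ∧ S6 → M]. Adds R, M.
Round 4: (vi) [M → W]. Adds W.
W first appears in round 4.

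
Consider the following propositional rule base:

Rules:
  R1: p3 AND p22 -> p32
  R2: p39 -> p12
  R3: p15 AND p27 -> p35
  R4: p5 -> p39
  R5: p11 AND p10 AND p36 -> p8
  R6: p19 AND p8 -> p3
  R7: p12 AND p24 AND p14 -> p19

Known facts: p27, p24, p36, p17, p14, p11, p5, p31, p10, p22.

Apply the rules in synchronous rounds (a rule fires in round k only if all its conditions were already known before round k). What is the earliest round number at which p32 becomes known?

Round 1: R4 [p5 -> p39]; R5 [p11 AND p10 AND p36 -> p8]. New: p39, p8.
Round 2: R2 [p39 -> p12]. New: p12.
Round 3: R7 [p12 AND p24 AND p14 -> p19]. New: p19.
Round 4: R6 [p19 AND p8 -> p3]. New: p3.
Round 5: R1 [p3 AND p22 -> p32]. New: p32.
p32 first appears in round 5.

5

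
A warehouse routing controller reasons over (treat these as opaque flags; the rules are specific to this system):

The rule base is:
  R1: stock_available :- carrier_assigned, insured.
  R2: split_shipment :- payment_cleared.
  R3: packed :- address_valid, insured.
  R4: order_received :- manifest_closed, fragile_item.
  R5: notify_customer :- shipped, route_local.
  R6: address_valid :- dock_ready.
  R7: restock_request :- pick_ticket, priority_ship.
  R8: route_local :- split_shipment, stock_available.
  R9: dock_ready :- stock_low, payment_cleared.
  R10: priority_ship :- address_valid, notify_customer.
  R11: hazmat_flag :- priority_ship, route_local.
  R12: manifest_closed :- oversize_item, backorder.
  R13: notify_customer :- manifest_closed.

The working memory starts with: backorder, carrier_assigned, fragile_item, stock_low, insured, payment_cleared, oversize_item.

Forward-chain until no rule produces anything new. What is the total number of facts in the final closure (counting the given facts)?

Round 1 fires R1, R2, R9, R12, giving stock_available, split_shipment, dock_ready, manifest_closed.
Round 2 fires R4, R6, R8, R13, giving order_received, address_valid, route_local, notify_customer.
Round 3 fires R3, R10, giving packed, priority_ship.
Round 4 fires R11, giving hazmat_flag.
Closure: {address_valid, backorder, carrier_assigned, dock_ready, fragile_item, hazmat_flag, insured, manifest_closed, notify_customer, order_received, oversize_item, packed, payment_cleared, priority_ship, route_local, split_shipment, stock_available, stock_low} — 18 facts.

18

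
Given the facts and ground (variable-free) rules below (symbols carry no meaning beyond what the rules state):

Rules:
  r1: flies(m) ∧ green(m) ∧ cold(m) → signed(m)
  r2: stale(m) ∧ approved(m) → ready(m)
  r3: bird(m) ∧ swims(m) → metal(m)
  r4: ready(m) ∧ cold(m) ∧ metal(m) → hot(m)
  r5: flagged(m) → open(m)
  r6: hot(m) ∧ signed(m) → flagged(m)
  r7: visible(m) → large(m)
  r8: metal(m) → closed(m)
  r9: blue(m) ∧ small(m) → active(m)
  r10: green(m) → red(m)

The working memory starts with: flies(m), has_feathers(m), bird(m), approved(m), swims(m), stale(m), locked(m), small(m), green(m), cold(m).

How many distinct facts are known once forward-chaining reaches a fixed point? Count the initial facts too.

18

[1] r1 [flies(m) ∧ green(m) ∧ cold(m) → signed(m)]; r2 [stale(m) ∧ approved(m) → ready(m)]; r3 [bird(m) ∧ swims(m) → metal(m)]; r10 [green(m) → red(m)]. ⇒ new: signed(m), ready(m), metal(m), red(m).
[2] r4 [ready(m) ∧ cold(m) ∧ metal(m) → hot(m)]; r8 [metal(m) → closed(m)]. ⇒ new: hot(m), closed(m).
[3] r6 [hot(m) ∧ signed(m) → flagged(m)]. ⇒ new: flagged(m).
[4] r5 [flagged(m) → open(m)]. ⇒ new: open(m).
Closure: {approved(m), bird(m), closed(m), cold(m), flagged(m), flies(m), green(m), has_feathers(m), hot(m), locked(m), metal(m), open(m), ready(m), red(m), signed(m), small(m), stale(m), swims(m)} — 18 facts.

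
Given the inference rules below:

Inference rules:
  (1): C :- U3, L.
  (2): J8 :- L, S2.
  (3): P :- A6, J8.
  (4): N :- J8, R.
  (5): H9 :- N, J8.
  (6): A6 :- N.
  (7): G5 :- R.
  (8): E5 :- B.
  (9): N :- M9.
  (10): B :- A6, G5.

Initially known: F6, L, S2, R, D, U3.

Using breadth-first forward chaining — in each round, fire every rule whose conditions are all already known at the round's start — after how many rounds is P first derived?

Round 1 fires (1), (2), (7), giving C, J8, G5.
Round 2 fires (4), giving N.
Round 3 fires (5), (6), giving H9, A6.
Round 4 fires (3), (10), giving P, B.
P first appears in round 4.

4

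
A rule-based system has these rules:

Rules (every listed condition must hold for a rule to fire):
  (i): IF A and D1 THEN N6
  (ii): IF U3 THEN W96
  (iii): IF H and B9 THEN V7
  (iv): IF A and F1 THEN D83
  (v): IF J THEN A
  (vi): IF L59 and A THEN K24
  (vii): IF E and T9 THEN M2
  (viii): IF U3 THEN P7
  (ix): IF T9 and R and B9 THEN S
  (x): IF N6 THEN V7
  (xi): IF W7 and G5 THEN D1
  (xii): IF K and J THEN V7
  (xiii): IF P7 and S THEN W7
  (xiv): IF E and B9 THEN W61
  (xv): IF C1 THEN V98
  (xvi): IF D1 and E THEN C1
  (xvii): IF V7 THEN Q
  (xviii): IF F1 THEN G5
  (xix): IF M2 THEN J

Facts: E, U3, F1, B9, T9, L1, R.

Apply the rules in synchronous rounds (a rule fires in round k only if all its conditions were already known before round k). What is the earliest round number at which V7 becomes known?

5

Round 1 — (ii), (vii), (viii), (ix), (xiv), (xviii), derive W96, M2, P7, S, W61, G5.
Round 2 — (xiii), (xix), derive W7, J.
Round 3 — (v), (xi), derive A, D1.
Round 4 — (i), (iv), (xvi), derive N6, D83, C1.
Round 5 — (x), (xv), derive V7, V98.
V7 first appears in round 5.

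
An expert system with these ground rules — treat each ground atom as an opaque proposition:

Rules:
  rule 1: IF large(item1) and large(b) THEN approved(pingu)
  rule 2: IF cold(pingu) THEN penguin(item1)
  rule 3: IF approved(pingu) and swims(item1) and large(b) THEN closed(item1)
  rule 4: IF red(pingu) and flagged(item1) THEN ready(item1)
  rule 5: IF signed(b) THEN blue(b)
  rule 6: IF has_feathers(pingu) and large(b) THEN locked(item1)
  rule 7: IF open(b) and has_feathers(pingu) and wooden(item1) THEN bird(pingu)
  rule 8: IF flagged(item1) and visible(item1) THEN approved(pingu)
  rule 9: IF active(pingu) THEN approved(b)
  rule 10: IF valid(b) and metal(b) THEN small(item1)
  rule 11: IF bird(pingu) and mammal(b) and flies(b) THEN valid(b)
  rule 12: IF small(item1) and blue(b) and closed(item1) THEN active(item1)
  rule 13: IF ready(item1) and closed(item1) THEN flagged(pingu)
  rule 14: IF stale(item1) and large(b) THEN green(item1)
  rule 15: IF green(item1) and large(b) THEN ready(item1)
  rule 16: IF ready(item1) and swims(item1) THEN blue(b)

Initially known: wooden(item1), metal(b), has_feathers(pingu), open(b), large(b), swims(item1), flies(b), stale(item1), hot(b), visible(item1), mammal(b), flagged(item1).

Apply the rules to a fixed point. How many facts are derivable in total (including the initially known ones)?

[1] rule 6 [IF has_feathers(pingu) and large(b) THEN locked(item1)]; rule 7 [IF open(b) and has_feathers(pingu) and wooden(item1) THEN bird(pingu)]; rule 8 [IF flagged(item1) and visible(item1) THEN approved(pingu)]; rule 14 [IF stale(item1) and large(b) THEN green(item1)]. ⇒ new: locked(item1), bird(pingu), approved(pingu), green(item1).
[2] rule 3 [IF approved(pingu) and swims(item1) and large(b) THEN closed(item1)]; rule 11 [IF bird(pingu) and mammal(b) and flies(b) THEN valid(b)]; rule 15 [IF green(item1) and large(b) THEN ready(item1)]. ⇒ new: closed(item1), valid(b), ready(item1).
[3] rule 10 [IF valid(b) and metal(b) THEN small(item1)]; rule 13 [IF ready(item1) and closed(item1) THEN flagged(pingu)]; rule 16 [IF ready(item1) and swims(item1) THEN blue(b)]. ⇒ new: small(item1), flagged(pingu), blue(b).
[4] rule 12 [IF small(item1) and blue(b) and closed(item1) THEN active(item1)]. ⇒ new: active(item1).
Closure: {active(item1), approved(pingu), bird(pingu), blue(b), closed(item1), flagged(item1), flagged(pingu), flies(b), green(item1), has_feathers(pingu), hot(b), large(b), locked(item1), mammal(b), metal(b), open(b), ready(item1), small(item1), stale(item1), swims(item1), valid(b), visible(item1), wooden(item1)} — 23 facts.

23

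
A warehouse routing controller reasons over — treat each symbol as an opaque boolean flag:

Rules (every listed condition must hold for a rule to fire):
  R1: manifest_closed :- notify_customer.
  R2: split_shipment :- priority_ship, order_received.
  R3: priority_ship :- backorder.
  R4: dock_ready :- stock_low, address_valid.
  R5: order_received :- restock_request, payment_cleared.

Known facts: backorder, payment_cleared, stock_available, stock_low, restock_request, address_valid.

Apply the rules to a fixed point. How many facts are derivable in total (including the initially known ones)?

Round 1: R3 [priority_ship :- backorder.]; R4 [dock_ready :- stock_low, address_valid.]; R5 [order_received :- restock_request, payment_cleared.]. Adds priority_ship, dock_ready, order_received.
Round 2: R2 [split_shipment :- priority_ship, order_received.]. Adds split_shipment.
Closure: {address_valid, backorder, dock_ready, order_received, payment_cleared, priority_ship, restock_request, split_shipment, stock_available, stock_low} — 10 facts.

10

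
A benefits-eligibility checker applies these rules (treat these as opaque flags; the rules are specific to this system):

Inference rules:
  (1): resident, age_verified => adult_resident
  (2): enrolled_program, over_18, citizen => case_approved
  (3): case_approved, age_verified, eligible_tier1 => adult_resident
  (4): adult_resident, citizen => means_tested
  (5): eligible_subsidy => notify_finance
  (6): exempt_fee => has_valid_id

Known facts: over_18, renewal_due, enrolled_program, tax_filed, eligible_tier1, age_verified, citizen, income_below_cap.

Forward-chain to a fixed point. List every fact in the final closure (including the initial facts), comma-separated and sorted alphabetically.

adult_resident, age_verified, case_approved, citizen, eligible_tier1, enrolled_program, income_below_cap, means_tested, over_18, renewal_due, tax_filed

Round 1 fires (2), giving case_approved.
Round 2 fires (3), giving adult_resident.
Round 3 fires (4), giving means_tested.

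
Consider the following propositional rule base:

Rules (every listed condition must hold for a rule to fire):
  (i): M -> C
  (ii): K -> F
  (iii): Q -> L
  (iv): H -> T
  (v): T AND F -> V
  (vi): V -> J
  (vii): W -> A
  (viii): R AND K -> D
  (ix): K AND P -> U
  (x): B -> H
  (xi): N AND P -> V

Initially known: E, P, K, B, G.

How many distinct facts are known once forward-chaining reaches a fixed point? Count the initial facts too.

11

Round 1 fires (ii), (ix), (x), giving F, U, H.
Round 2 fires (iv), giving T.
Round 3 fires (v), giving V.
Round 4 fires (vi), giving J.
Closure: {B, E, F, G, H, J, K, P, T, U, V} — 11 facts.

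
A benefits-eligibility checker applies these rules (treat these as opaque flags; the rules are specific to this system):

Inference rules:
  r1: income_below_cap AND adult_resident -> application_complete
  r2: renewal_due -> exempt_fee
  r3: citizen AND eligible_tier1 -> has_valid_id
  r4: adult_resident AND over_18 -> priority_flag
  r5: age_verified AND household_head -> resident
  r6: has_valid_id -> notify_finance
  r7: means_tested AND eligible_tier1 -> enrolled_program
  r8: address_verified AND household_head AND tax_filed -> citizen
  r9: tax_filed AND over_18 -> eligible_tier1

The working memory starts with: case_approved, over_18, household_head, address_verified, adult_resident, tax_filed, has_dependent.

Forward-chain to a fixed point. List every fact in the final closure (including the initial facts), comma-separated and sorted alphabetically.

address_verified, adult_resident, case_approved, citizen, eligible_tier1, has_dependent, has_valid_id, household_head, notify_finance, over_18, priority_flag, tax_filed

Round 1: r4 [adult_resident AND over_18 -> priority_flag]; r8 [address_verified AND household_head AND tax_filed -> citizen]; r9 [tax_filed AND over_18 -> eligible_tier1]. Adds priority_flag, citizen, eligible_tier1.
Round 2: r3 [citizen AND eligible_tier1 -> has_valid_id]. Adds has_valid_id.
Round 3: r6 [has_valid_id -> notify_finance]. Adds notify_finance.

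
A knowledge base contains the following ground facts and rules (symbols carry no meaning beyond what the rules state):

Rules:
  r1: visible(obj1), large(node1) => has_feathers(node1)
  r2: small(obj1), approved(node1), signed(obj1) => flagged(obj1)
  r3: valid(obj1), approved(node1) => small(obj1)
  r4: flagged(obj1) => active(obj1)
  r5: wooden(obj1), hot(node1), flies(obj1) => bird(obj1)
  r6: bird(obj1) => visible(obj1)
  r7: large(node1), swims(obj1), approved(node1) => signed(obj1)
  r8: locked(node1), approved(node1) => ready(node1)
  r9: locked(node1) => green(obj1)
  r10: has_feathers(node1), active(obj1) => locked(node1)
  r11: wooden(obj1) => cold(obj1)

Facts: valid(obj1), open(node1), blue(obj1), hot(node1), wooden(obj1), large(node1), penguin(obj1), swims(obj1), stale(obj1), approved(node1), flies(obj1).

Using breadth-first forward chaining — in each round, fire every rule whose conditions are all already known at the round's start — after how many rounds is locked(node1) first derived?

4

[1] r3 [valid(obj1), approved(node1) => small(obj1)]; r5 [wooden(obj1), hot(node1), flies(obj1) => bird(obj1)]; r7 [large(node1), swims(obj1), approved(node1) => signed(obj1)]; r11 [wooden(obj1) => cold(obj1)]. ⇒ new: small(obj1), bird(obj1), signed(obj1), cold(obj1).
[2] r2 [small(obj1), approved(node1), signed(obj1) => flagged(obj1)]; r6 [bird(obj1) => visible(obj1)]. ⇒ new: flagged(obj1), visible(obj1).
[3] r1 [visible(obj1), large(node1) => has_feathers(node1)]; r4 [flagged(obj1) => active(obj1)]. ⇒ new: has_feathers(node1), active(obj1).
[4] r10 [has_feathers(node1), active(obj1) => locked(node1)]. ⇒ new: locked(node1).
locked(node1) first appears in round 4.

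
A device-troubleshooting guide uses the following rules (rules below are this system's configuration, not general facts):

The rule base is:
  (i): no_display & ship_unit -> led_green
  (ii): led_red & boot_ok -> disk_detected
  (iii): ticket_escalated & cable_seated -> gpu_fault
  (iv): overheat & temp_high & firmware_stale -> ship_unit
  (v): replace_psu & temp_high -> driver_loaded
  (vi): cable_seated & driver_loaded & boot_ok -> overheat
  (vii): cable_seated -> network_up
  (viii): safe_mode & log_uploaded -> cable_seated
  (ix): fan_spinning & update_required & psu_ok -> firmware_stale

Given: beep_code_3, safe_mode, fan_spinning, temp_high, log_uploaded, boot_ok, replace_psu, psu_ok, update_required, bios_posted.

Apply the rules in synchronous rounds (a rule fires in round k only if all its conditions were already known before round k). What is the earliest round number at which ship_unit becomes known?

3

[1] (v) [replace_psu & temp_high -> driver_loaded]; (viii) [safe_mode & log_uploaded -> cable_seated]; (ix) [fan_spinning & update_required & psu_ok -> firmware_stale]. ⇒ new: driver_loaded, cable_seated, firmware_stale.
[2] (vi) [cable_seated & driver_loaded & boot_ok -> overheat]; (vii) [cable_seated -> network_up]. ⇒ new: overheat, network_up.
[3] (iv) [overheat & temp_high & firmware_stale -> ship_unit]. ⇒ new: ship_unit.
ship_unit first appears in round 3.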